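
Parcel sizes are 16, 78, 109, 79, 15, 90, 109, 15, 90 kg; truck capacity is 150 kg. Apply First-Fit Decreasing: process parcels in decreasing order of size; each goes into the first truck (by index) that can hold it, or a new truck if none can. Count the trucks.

Sorted descending: 109, 109, 90, 90, 79, 78, 16, 15, 15.
Put 109 kg in truck 1; 41 kg remain.
Put 109 kg in truck 2; 41 kg remain.
Put 90 kg in truck 3; 60 kg remain.
Put 90 kg in truck 4; 60 kg remain.
Put 79 kg in truck 5; 71 kg remain.
Put 78 kg in truck 6; 72 kg remain.
Put 16 kg in truck 1; 25 kg remain.
Put 15 kg in truck 1; 10 kg remain.
Put 15 kg in truck 2; 26 kg remain.
Final trucks: [109,16,15] [109,15] [90] [90] [79] [78].

6 trucks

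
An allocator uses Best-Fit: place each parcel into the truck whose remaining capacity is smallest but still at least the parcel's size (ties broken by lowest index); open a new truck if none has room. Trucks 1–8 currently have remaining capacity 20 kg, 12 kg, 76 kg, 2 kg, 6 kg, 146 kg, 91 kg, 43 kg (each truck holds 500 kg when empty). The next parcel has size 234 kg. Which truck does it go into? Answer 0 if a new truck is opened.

0

No truck has ≥ 234 kg free, so a new truck is opened.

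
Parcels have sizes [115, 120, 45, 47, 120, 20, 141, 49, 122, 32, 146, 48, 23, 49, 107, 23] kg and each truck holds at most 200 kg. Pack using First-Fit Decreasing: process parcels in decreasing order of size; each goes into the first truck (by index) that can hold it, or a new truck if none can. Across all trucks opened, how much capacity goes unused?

Sorted descending: 146, 141, 122, 120, 120, 115, 107, 49, 49, 48, 47, 45, 32, 23, 23, 20.
truck 1: place 146 kg, 54 kg left
truck 2: place 141 kg, 59 kg left
truck 3: place 122 kg, 78 kg left
truck 4: place 120 kg, 80 kg left
truck 5: place 120 kg, 80 kg left
truck 6: place 115 kg, 85 kg left
truck 7: place 107 kg, 93 kg left
truck 1: place 49 kg, 5 kg left
truck 2: place 49 kg, 10 kg left
truck 3: place 48 kg, 30 kg left
truck 4: place 47 kg, 33 kg left
truck 5: place 45 kg, 35 kg left
truck 4: place 32 kg, 1 kg left
truck 3: place 23 kg, 7 kg left
truck 5: place 23 kg, 12 kg left
truck 6: place 20 kg, 65 kg left
7 trucks × 200 kg = 1400 kg; used 1207 kg; unused 193 kg.

193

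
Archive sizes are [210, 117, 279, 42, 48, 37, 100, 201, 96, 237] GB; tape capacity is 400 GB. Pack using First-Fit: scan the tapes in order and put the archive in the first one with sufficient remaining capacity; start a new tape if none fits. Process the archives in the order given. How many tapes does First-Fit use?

4

tape 1: place 210 GB, 190 GB left
tape 1: place 117 GB, 73 GB left
tape 2: place 279 GB, 121 GB left
tape 1: place 42 GB, 31 GB left
tape 2: place 48 GB, 73 GB left
tape 2: place 37 GB, 36 GB left
tape 3: place 100 GB, 300 GB left
tape 3: place 201 GB, 99 GB left
tape 3: place 96 GB, 3 GB left
tape 4: place 237 GB, 163 GB left
Final tapes: [210,117,42] [279,48,37] [100,201,96] [237].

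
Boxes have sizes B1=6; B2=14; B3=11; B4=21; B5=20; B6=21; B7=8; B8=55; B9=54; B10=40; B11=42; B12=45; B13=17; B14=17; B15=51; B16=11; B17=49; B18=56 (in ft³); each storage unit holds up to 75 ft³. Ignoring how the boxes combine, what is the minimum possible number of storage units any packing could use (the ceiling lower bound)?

8

Total size = 6 + 14 + 11 + 21 + 20 + 21 + 8 + 55 + 54 + 40 + 42 + 45 + 17 + 17 + 51 + 11 + 49 + 56 = 538 ft³.
⌈538 / 75⌉ = 8.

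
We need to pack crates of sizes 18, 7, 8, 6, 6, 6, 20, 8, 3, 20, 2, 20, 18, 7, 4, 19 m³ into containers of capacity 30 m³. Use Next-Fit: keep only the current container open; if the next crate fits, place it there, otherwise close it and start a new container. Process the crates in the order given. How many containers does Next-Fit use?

7 containers

Put 18 m³ in container 1; 12 m³ remain.
Put 7 m³ in container 1; 5 m³ remain.
Put 8 m³ in container 2; 22 m³ remain.
Put 6 m³ in container 2; 16 m³ remain.
Put 6 m³ in container 2; 10 m³ remain.
Put 6 m³ in container 2; 4 m³ remain.
Put 20 m³ in container 3; 10 m³ remain.
Put 8 m³ in container 3; 2 m³ remain.
Put 3 m³ in container 4; 27 m³ remain.
Put 20 m³ in container 4; 7 m³ remain.
Put 2 m³ in container 4; 5 m³ remain.
Put 20 m³ in container 5; 10 m³ remain.
Put 18 m³ in container 6; 12 m³ remain.
Put 7 m³ in container 6; 5 m³ remain.
Put 4 m³ in container 6; 1 m³ remain.
Put 19 m³ in container 7; 11 m³ remain.
Final containers: [18,7] [8,6,6,6] [20,8] [3,20,2] [20] [18,7,4] [19].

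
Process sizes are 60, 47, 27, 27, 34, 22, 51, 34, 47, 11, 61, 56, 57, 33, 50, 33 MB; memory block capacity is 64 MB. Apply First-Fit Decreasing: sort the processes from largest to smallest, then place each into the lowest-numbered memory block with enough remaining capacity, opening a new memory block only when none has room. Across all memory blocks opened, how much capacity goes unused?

118

Sorted descending: 61, 60, 57, 56, 51, 50, 47, 47, 34, 34, 33, 33, 27, 27, 22, 11.
Put 61 MB in memory block 1; 3 MB remain.
Put 60 MB in memory block 2; 4 MB remain.
Put 57 MB in memory block 3; 7 MB remain.
Put 56 MB in memory block 4; 8 MB remain.
Put 51 MB in memory block 5; 13 MB remain.
Put 50 MB in memory block 6; 14 MB remain.
Put 47 MB in memory block 7; 17 MB remain.
Put 47 MB in memory block 8; 17 MB remain.
Put 34 MB in memory block 9; 30 MB remain.
Put 34 MB in memory block 10; 30 MB remain.
Put 33 MB in memory block 11; 31 MB remain.
Put 33 MB in memory block 12; 31 MB remain.
Put 27 MB in memory block 9; 3 MB remain.
Put 27 MB in memory block 10; 3 MB remain.
Put 22 MB in memory block 11; 9 MB remain.
Put 11 MB in memory block 5; 2 MB remain.
12 memory blocks × 64 MB = 768 MB; used 650 MB; unused 118 MB.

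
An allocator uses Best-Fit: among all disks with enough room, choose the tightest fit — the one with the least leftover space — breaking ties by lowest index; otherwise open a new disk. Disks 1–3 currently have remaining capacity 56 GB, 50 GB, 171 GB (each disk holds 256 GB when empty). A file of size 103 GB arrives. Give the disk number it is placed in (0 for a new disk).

3

Disks with room: disk 3 (171 GB).
Tightest fit is disk 3 with 171 GB free.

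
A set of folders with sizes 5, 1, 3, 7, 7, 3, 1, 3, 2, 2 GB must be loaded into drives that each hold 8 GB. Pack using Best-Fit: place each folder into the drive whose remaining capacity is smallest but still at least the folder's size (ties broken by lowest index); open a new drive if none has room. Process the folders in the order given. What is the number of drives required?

5 drives

drive 1: place 5 GB, 3 GB left
drive 1: place 1 GB, 2 GB left
drive 2: place 3 GB, 5 GB left
drive 3: place 7 GB, 1 GB left
drive 4: place 7 GB, 1 GB left
drive 2: place 3 GB, 2 GB left
drive 3: place 1 GB, 0 GB left
drive 5: place 3 GB, 5 GB left
drive 1: place 2 GB, 0 GB left
drive 2: place 2 GB, 0 GB left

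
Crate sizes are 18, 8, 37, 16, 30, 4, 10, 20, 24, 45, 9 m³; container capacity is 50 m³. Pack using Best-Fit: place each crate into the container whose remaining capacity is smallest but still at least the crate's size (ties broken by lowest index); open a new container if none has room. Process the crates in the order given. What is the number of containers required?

18 m³ → container 1 (remaining 32 m³)
8 m³ → container 1 (remaining 24 m³)
37 m³ → container 2 (remaining 13 m³)
16 m³ → container 1 (remaining 8 m³)
30 m³ → container 3 (remaining 20 m³)
4 m³ → container 1 (remaining 4 m³)
10 m³ → container 2 (remaining 3 m³)
20 m³ → container 3 (remaining 0 m³)
24 m³ → container 4 (remaining 26 m³)
45 m³ → container 5 (remaining 5 m³)
9 m³ → container 4 (remaining 17 m³)

5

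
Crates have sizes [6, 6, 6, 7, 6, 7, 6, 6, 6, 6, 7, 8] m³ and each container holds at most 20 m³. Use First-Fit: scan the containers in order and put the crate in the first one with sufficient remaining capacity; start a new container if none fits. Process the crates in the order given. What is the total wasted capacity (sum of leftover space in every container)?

23

Put 6 m³ in container 1; 14 m³ remain.
Put 6 m³ in container 1; 8 m³ remain.
Put 6 m³ in container 1; 2 m³ remain.
Put 7 m³ in container 2; 13 m³ remain.
Put 6 m³ in container 2; 7 m³ remain.
Put 7 m³ in container 2; 0 m³ remain.
Put 6 m³ in container 3; 14 m³ remain.
Put 6 m³ in container 3; 8 m³ remain.
Put 6 m³ in container 3; 2 m³ remain.
Put 6 m³ in container 4; 14 m³ remain.
Put 7 m³ in container 4; 7 m³ remain.
Put 8 m³ in container 5; 12 m³ remain.
5 containers × 20 m³ = 100 m³; used 77 m³; unused 23 m³.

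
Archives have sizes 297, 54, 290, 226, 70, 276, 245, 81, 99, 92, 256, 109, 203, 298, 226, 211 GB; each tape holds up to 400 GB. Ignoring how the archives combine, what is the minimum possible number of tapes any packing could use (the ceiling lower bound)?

8 tapes

Total size = 297 + 54 + 290 + 226 + 70 + 276 + 245 + 81 + 99 + 92 + 256 + 109 + 203 + 298 + 226 + 211 = 3033 GB.
⌈3033 / 400⌉ = 8.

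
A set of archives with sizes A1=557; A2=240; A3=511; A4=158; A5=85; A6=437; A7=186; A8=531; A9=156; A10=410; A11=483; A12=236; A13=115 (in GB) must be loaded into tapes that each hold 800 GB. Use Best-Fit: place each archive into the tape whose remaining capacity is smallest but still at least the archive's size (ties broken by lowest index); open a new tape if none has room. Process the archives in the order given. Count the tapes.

tape 1: place A1 (557 GB), 243 GB left
tape 1: place A2 (240 GB), 3 GB left
tape 2: place A3 (511 GB), 289 GB left
tape 2: place A4 (158 GB), 131 GB left
tape 2: place A5 (85 GB), 46 GB left
tape 3: place A6 (437 GB), 363 GB left
tape 3: place A7 (186 GB), 177 GB left
tape 4: place A8 (531 GB), 269 GB left
tape 3: place A9 (156 GB), 21 GB left
tape 5: place A10 (410 GB), 390 GB left
tape 6: place A11 (483 GB), 317 GB left
tape 4: place A12 (236 GB), 33 GB left
tape 6: place A13 (115 GB), 202 GB left

6 tapes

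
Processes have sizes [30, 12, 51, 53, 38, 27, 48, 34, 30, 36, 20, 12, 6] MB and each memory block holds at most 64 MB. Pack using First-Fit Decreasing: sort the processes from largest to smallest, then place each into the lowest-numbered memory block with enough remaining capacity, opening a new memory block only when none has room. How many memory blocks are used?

Sorted descending: 53, 51, 48, 38, 36, 34, 30, 30, 27, 20, 12, 12, 6.
Put 53 MB in memory block 1; 11 MB remain.
Put 51 MB in memory block 2; 13 MB remain.
Put 48 MB in memory block 3; 16 MB remain.
Put 38 MB in memory block 4; 26 MB remain.
Put 36 MB in memory block 5; 28 MB remain.
Put 34 MB in memory block 6; 30 MB remain.
Put 30 MB in memory block 6; 0 MB remain.
Put 30 MB in memory block 7; 34 MB remain.
Put 27 MB in memory block 5; 1 MB remain.
Put 20 MB in memory block 4; 6 MB remain.
Put 12 MB in memory block 2; 1 MB remain.
Put 12 MB in memory block 3; 4 MB remain.
Put 6 MB in memory block 1; 5 MB remain.

7 memory blocks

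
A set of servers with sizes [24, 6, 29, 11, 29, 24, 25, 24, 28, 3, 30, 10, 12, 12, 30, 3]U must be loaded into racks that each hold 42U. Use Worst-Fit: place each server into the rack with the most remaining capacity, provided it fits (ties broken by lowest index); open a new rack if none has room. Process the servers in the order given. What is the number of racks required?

24U → rack 1 (remaining 18U)
6U → rack 1 (remaining 12U)
29U → rack 2 (remaining 13U)
11U → rack 2 (remaining 2U)
29U → rack 3 (remaining 13U)
24U → rack 4 (remaining 18U)
25U → rack 5 (remaining 17U)
24U → rack 6 (remaining 18U)
28U → rack 7 (remaining 14U)
3U → rack 4 (remaining 15U)
30U → rack 8 (remaining 12U)
10U → rack 6 (remaining 8U)
12U → rack 5 (remaining 5U)
12U → rack 4 (remaining 3U)
30U → rack 9 (remaining 12U)
3U → rack 7 (remaining 11U)
Final racks: [24,6] [29,11] [29] [24,3,12] [25,12] [24,10] [28,3] [30] [30].

9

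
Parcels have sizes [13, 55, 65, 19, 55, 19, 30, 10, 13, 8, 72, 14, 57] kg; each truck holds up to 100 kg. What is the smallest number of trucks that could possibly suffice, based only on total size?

5 trucks

Total size = 13 + 55 + 65 + 19 + 55 + 19 + 30 + 10 + 13 + 8 + 72 + 14 + 57 = 430 kg.
⌈430 / 100⌉ = 5.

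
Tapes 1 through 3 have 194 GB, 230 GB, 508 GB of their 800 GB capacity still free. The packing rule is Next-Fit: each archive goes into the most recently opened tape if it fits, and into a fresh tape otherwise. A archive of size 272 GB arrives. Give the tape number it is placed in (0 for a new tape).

3

Next-Fit only looks at tape 3, which has 508 GB free.
272 GB fits there.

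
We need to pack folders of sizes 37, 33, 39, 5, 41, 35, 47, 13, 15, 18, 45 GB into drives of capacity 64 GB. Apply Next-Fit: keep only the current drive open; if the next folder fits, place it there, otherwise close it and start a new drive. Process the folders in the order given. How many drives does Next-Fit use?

37 GB → drive 1 (remaining 27 GB)
33 GB → drive 2 (remaining 31 GB)
39 GB → drive 3 (remaining 25 GB)
5 GB → drive 3 (remaining 20 GB)
41 GB → drive 4 (remaining 23 GB)
35 GB → drive 5 (remaining 29 GB)
47 GB → drive 6 (remaining 17 GB)
13 GB → drive 6 (remaining 4 GB)
15 GB → drive 7 (remaining 49 GB)
18 GB → drive 7 (remaining 31 GB)
45 GB → drive 8 (remaining 19 GB)
Final drives: [37] [33] [39,5] [41] [35] [47,13] [15,18] [45].

8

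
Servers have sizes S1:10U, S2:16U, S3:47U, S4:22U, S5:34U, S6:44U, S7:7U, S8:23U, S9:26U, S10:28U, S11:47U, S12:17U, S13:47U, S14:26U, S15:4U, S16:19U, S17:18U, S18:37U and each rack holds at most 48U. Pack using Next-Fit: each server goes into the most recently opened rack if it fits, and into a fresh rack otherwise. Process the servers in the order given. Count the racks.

14

rack 1: place S1 (10U), 38U left
rack 1: place S2 (16U), 22U left
rack 2: place S3 (47U), 1U left
rack 3: place S4 (22U), 26U left
rack 4: place S5 (34U), 14U left
rack 5: place S6 (44U), 4U left
rack 6: place S7 (7U), 41U left
rack 6: place S8 (23U), 18U left
rack 7: place S9 (26U), 22U left
rack 8: place S10 (28U), 20U left
rack 9: place S11 (47U), 1U left
rack 10: place S12 (17U), 31U left
rack 11: place S13 (47U), 1U left
rack 12: place S14 (26U), 22U left
rack 12: place S15 (4U), 18U left
rack 13: place S16 (19U), 29U left
rack 13: place S17 (18U), 11U left
rack 14: place S18 (37U), 11U left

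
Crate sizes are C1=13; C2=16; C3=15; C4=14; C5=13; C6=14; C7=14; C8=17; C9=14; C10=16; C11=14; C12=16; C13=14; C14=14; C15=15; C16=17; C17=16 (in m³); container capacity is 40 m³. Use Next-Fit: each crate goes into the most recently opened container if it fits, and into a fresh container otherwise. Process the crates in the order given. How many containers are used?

C1 (13 m³) → container 1 (remaining 27 m³)
C2 (16 m³) → container 1 (remaining 11 m³)
C3 (15 m³) → container 2 (remaining 25 m³)
C4 (14 m³) → container 2 (remaining 11 m³)
C5 (13 m³) → container 3 (remaining 27 m³)
C6 (14 m³) → container 3 (remaining 13 m³)
C7 (14 m³) → container 4 (remaining 26 m³)
C8 (17 m³) → container 4 (remaining 9 m³)
C9 (14 m³) → container 5 (remaining 26 m³)
C10 (16 m³) → container 5 (remaining 10 m³)
C11 (14 m³) → container 6 (remaining 26 m³)
C12 (16 m³) → container 6 (remaining 10 m³)
C13 (14 m³) → container 7 (remaining 26 m³)
C14 (14 m³) → container 7 (remaining 12 m³)
C15 (15 m³) → container 8 (remaining 25 m³)
C16 (17 m³) → container 8 (remaining 8 m³)
C17 (16 m³) → container 9 (remaining 24 m³)

9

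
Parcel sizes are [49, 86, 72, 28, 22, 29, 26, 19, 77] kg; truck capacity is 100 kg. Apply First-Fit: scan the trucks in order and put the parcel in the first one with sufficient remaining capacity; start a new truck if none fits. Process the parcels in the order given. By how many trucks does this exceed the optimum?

0

First-Fit: [49,28,22] [86] [72,26] [29,19] [77] → 5 trucks.
Total size 408 kg; any packing needs at least ⌈408/100⌉ = 5 trucks.
So 5 is already optimal.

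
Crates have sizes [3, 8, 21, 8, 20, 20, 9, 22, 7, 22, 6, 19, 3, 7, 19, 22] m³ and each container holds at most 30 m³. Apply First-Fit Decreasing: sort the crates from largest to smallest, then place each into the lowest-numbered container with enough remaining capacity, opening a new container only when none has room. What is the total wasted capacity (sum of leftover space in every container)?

Sorted descending: 22, 22, 22, 21, 20, 20, 19, 19, 9, 8, 8, 7, 7, 6, 3, 3.
22 m³ → container 1 (remaining 8 m³)
22 m³ → container 2 (remaining 8 m³)
22 m³ → container 3 (remaining 8 m³)
21 m³ → container 4 (remaining 9 m³)
20 m³ → container 5 (remaining 10 m³)
20 m³ → container 6 (remaining 10 m³)
19 m³ → container 7 (remaining 11 m³)
19 m³ → container 8 (remaining 11 m³)
9 m³ → container 4 (remaining 0 m³)
8 m³ → container 1 (remaining 0 m³)
8 m³ → container 2 (remaining 0 m³)
7 m³ → container 3 (remaining 1 m³)
7 m³ → container 5 (remaining 3 m³)
6 m³ → container 6 (remaining 4 m³)
3 m³ → container 5 (remaining 0 m³)
3 m³ → container 6 (remaining 1 m³)
8 containers × 30 m³ = 240 m³; used 216 m³; unused 24 m³.

24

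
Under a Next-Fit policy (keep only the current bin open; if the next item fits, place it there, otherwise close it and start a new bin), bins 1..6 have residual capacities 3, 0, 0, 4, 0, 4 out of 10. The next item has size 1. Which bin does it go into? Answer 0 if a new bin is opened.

Next-Fit only looks at bin 6, which has 4 free.
1 fits there.

6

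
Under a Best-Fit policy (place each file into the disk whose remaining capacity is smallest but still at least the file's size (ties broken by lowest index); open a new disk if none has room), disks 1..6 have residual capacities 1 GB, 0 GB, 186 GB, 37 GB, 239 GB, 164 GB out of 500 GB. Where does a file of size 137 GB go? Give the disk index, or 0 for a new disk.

Disks with room: disk 3 (186 GB), disk 5 (239 GB), disk 6 (164 GB).
Tightest fit is disk 6 with 164 GB free.

6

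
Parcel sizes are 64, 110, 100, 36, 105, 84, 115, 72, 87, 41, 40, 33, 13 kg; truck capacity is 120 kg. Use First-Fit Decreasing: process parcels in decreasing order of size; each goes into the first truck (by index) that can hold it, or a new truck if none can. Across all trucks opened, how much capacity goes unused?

Sorted descending: 115, 110, 105, 100, 87, 84, 72, 64, 41, 40, 36, 33, 13.
115 kg → truck 1 (remaining 5 kg)
110 kg → truck 2 (remaining 10 kg)
105 kg → truck 3 (remaining 15 kg)
100 kg → truck 4 (remaining 20 kg)
87 kg → truck 5 (remaining 33 kg)
84 kg → truck 6 (remaining 36 kg)
72 kg → truck 7 (remaining 48 kg)
64 kg → truck 8 (remaining 56 kg)
41 kg → truck 7 (remaining 7 kg)
40 kg → truck 8 (remaining 16 kg)
36 kg → truck 6 (remaining 0 kg)
33 kg → truck 5 (remaining 0 kg)
13 kg → truck 3 (remaining 2 kg)
8 trucks × 120 kg = 960 kg; used 900 kg; unused 60 kg.

60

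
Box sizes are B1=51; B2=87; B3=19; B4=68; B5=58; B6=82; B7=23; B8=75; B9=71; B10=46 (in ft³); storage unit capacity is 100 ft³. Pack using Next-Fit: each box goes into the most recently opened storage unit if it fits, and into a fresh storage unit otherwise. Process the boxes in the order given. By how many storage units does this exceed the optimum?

Next-Fit: [51] [87] [19,68] [58] [82] [23,75] [71] [46] → 8 storage units.
7 boxes exceed 50 ft³ (half the capacity), and no two of those can share a storage unit, so at least 7 storage units are needed.
An optimal packing achieves that bound: [87] [82] [75,23] [71,19] [68] [58] [51,46] → 7 storage units.
Excess: 8 − 7 = 1.

1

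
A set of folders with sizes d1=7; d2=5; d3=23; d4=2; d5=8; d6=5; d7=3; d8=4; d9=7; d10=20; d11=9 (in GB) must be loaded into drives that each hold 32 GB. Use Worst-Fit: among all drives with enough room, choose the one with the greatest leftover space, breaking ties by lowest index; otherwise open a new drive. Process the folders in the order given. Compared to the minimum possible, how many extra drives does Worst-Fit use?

Worst-Fit: [7,5,2,8,5] [23,3,4] [7,20] [9] → 4 drives.
Total size 93 GB; any packing needs at least ⌈93/32⌉ = 3 drives.
An optimal packing achieves that bound: [23,9] [20,8,4] [7,7,5,5,3,2] → 3 drives.
Excess: 4 − 3 = 1.

1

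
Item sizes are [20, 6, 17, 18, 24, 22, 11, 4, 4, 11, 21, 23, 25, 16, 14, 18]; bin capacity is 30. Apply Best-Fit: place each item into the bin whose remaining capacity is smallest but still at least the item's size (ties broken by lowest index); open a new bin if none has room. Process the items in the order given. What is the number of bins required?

bin 1: place 20, 10 left
bin 1: place 6, 4 left
bin 2: place 17, 13 left
bin 3: place 18, 12 left
bin 4: place 24, 6 left
bin 5: place 22, 8 left
bin 3: place 11, 1 left
bin 1: place 4, 0 left
bin 4: place 4, 2 left
bin 2: place 11, 2 left
bin 6: place 21, 9 left
bin 7: place 23, 7 left
bin 8: place 25, 5 left
bin 9: place 16, 14 left
bin 9: place 14, 0 left
bin 10: place 18, 12 left
Final bins: [20,6,4] [17,11] [18,11] [24,4] [22] [21] [23] [25] [16,14] [18].

10 bins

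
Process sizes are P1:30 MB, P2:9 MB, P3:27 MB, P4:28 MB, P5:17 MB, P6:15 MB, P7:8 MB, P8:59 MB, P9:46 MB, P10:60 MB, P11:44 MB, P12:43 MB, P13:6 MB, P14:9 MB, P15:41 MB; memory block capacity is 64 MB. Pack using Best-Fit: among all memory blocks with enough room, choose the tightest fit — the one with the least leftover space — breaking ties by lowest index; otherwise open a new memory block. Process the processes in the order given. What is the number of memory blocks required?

8

Put P1 (30 MB) in memory block 1; 34 MB remain.
Put P2 (9 MB) in memory block 1; 25 MB remain.
Put P3 (27 MB) in memory block 2; 37 MB remain.
Put P4 (28 MB) in memory block 2; 9 MB remain.
Put P5 (17 MB) in memory block 1; 8 MB remain.
Put P6 (15 MB) in memory block 3; 49 MB remain.
Put P7 (8 MB) in memory block 1; 0 MB remain.
Put P8 (59 MB) in memory block 4; 5 MB remain.
Put P9 (46 MB) in memory block 3; 3 MB remain.
Put P10 (60 MB) in memory block 5; 4 MB remain.
Put P11 (44 MB) in memory block 6; 20 MB remain.
Put P12 (43 MB) in memory block 7; 21 MB remain.
Put P13 (6 MB) in memory block 2; 3 MB remain.
Put P14 (9 MB) in memory block 6; 11 MB remain.
Put P15 (41 MB) in memory block 8; 23 MB remain.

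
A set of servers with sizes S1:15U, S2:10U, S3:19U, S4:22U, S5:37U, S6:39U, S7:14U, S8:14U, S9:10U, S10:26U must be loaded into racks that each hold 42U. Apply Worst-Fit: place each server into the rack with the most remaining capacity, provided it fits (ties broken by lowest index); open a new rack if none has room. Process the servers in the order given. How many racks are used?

Put S1 (15U) in rack 1; 27U remain.
Put S2 (10U) in rack 1; 17U remain.
Put S3 (19U) in rack 2; 23U remain.
Put S4 (22U) in rack 2; 1U remain.
Put S5 (37U) in rack 3; 5U remain.
Put S6 (39U) in rack 4; 3U remain.
Put S7 (14U) in rack 1; 3U remain.
Put S8 (14U) in rack 5; 28U remain.
Put S9 (10U) in rack 5; 18U remain.
Put S10 (26U) in rack 6; 16U remain.

6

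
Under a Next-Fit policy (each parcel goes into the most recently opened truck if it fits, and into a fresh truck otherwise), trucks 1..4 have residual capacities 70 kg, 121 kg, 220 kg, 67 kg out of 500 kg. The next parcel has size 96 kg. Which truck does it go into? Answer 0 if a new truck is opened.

0

Next-Fit only looks at truck 4, which has 67 kg free.
96 kg does not fit, so a new truck is opened.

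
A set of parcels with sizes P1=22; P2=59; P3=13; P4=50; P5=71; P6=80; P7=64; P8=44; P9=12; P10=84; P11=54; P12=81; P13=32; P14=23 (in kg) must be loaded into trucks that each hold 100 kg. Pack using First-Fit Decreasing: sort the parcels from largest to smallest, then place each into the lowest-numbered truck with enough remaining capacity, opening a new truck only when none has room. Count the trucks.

8

Sorted descending: 84, 81, 80, 71, 64, 59, 54, 50, 44, 32, 23, 22, 13, 12.
truck 1: place 84 kg, 16 kg left
truck 2: place 81 kg, 19 kg left
truck 3: place 80 kg, 20 kg left
truck 4: place 71 kg, 29 kg left
truck 5: place 64 kg, 36 kg left
truck 6: place 59 kg, 41 kg left
truck 7: place 54 kg, 46 kg left
truck 8: place 50 kg, 50 kg left
truck 7: place 44 kg, 2 kg left
truck 5: place 32 kg, 4 kg left
truck 4: place 23 kg, 6 kg left
truck 6: place 22 kg, 19 kg left
truck 1: place 13 kg, 3 kg left
truck 2: place 12 kg, 7 kg left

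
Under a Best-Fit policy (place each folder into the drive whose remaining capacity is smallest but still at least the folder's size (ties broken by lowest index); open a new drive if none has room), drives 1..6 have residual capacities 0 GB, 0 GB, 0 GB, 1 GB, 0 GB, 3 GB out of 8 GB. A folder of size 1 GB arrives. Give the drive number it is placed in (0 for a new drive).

Drives with room: drive 4 (1 GB), drive 6 (3 GB).
Tightest fit is drive 4 with 1 GB free.

4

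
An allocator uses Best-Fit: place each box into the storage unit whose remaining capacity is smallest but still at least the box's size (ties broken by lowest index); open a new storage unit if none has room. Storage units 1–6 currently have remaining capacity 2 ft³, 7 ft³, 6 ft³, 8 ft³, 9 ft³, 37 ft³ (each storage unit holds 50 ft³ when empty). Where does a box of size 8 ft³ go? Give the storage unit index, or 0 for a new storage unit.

Storage units with room: storage unit 4 (8 ft³), storage unit 5 (9 ft³), storage unit 6 (37 ft³).
Tightest fit is storage unit 4 with 8 ft³ free.

4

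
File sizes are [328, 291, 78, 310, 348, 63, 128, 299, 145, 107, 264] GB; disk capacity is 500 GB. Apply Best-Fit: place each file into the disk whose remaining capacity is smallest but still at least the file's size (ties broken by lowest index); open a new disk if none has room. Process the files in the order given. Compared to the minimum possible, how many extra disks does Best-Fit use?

Best-Fit: [328,78,63] [291] [310,145] [348,128] [299,107] [264] → 6 disks.
6 files exceed 250 GB (half the capacity), and no two of those can share a disk, so at least 6 disks are needed.
So 6 is already optimal.

0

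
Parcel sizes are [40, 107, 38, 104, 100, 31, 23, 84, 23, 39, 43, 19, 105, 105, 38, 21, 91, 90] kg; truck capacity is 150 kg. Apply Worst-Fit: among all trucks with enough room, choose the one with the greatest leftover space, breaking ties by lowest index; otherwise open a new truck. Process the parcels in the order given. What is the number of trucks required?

9

40 kg → truck 1 (remaining 110 kg)
107 kg → truck 1 (remaining 3 kg)
38 kg → truck 2 (remaining 112 kg)
104 kg → truck 2 (remaining 8 kg)
100 kg → truck 3 (remaining 50 kg)
31 kg → truck 3 (remaining 19 kg)
23 kg → truck 4 (remaining 127 kg)
84 kg → truck 4 (remaining 43 kg)
23 kg → truck 4 (remaining 20 kg)
39 kg → truck 5 (remaining 111 kg)
43 kg → truck 5 (remaining 68 kg)
19 kg → truck 5 (remaining 49 kg)
105 kg → truck 6 (remaining 45 kg)
105 kg → truck 7 (remaining 45 kg)
38 kg → truck 5 (remaining 11 kg)
21 kg → truck 6 (remaining 24 kg)
91 kg → truck 8 (remaining 59 kg)
90 kg → truck 9 (remaining 60 kg)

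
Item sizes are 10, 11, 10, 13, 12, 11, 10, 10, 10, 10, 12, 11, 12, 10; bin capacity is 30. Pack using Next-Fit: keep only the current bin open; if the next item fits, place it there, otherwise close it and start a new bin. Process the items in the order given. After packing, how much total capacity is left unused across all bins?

58

10 → bin 1 (remaining 20)
11 → bin 1 (remaining 9)
10 → bin 2 (remaining 20)
13 → bin 2 (remaining 7)
12 → bin 3 (remaining 18)
11 → bin 3 (remaining 7)
10 → bin 4 (remaining 20)
10 → bin 4 (remaining 10)
10 → bin 4 (remaining 0)
10 → bin 5 (remaining 20)
12 → bin 5 (remaining 8)
11 → bin 6 (remaining 19)
12 → bin 6 (remaining 7)
10 → bin 7 (remaining 20)
7 bins × 30 = 210; used 152; unused 58.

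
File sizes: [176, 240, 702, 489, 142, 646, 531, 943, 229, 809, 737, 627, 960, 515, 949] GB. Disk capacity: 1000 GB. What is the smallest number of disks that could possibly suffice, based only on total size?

9

Total size = 176 + 240 + 702 + 489 + 142 + 646 + 531 + 943 + 229 + 809 + 737 + 627 + 960 + 515 + 949 = 8695 GB.
⌈8695 / 1000⌉ = 9.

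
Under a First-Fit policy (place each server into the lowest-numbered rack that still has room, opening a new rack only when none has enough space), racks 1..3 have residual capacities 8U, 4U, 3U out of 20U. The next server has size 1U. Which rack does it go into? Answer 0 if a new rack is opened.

Racks with room: rack 1 (8U), rack 2 (4U), rack 3 (3U).
The first with room is rack 1.

1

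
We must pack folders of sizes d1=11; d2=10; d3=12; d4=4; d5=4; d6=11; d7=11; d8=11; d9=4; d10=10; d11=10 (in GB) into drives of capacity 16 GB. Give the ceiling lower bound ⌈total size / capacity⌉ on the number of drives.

7

Total size = 11 + 10 + 12 + 4 + 4 + 11 + 11 + 11 + 4 + 10 + 10 = 98 GB.
⌈98 / 16⌉ = 7.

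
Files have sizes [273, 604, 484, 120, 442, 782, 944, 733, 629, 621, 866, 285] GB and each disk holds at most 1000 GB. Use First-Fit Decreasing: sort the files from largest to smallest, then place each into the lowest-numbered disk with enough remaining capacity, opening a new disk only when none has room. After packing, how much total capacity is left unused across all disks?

1217

Sorted descending: 944, 866, 782, 733, 629, 621, 604, 484, 442, 285, 273, 120.
944 GB → disk 1 (remaining 56 GB)
866 GB → disk 2 (remaining 134 GB)
782 GB → disk 3 (remaining 218 GB)
733 GB → disk 4 (remaining 267 GB)
629 GB → disk 5 (remaining 371 GB)
621 GB → disk 6 (remaining 379 GB)
604 GB → disk 7 (remaining 396 GB)
484 GB → disk 8 (remaining 516 GB)
442 GB → disk 8 (remaining 74 GB)
285 GB → disk 5 (remaining 86 GB)
273 GB → disk 6 (remaining 106 GB)
120 GB → disk 2 (remaining 14 GB)
8 disks × 1000 GB = 8000 GB; used 6783 GB; unused 1217 GB.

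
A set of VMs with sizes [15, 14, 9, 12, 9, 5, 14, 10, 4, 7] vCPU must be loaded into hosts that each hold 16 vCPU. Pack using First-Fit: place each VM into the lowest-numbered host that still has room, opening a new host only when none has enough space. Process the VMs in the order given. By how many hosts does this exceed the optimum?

First-Fit: [15] [14] [9,5] [12,4] [9,7] [14] [10] → 7 hosts.
Total size 99 vCPU; any packing needs at least ⌈99/16⌉ = 7 hosts.
So 7 is already optimal.

0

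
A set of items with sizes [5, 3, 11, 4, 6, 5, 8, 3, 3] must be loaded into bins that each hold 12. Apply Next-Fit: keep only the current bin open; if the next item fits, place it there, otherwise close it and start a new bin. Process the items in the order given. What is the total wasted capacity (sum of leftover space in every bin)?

bin 1: place 5, 7 left
bin 1: place 3, 4 left
bin 2: place 11, 1 left
bin 3: place 4, 8 left
bin 3: place 6, 2 left
bin 4: place 5, 7 left
bin 5: place 8, 4 left
bin 5: place 3, 1 left
bin 6: place 3, 9 left
6 bins × 12 = 72; used 48; unused 24.

24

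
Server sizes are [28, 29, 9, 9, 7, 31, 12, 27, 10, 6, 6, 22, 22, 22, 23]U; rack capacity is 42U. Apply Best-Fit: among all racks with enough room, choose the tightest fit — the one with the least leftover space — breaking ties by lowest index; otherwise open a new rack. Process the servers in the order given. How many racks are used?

9

rack 1: place 28U, 14U left
rack 2: place 29U, 13U left
rack 2: place 9U, 4U left
rack 1: place 9U, 5U left
rack 3: place 7U, 35U left
rack 3: place 31U, 4U left
rack 4: place 12U, 30U left
rack 4: place 27U, 3U left
rack 5: place 10U, 32U left
rack 5: place 6U, 26U left
rack 5: place 6U, 20U left
rack 6: place 22U, 20U left
rack 7: place 22U, 20U left
rack 8: place 22U, 20U left
rack 9: place 23U, 19U left
Final racks: [28,9] [29,9] [7,31] [12,27] [10,6,6] [22] [22] [22] [23].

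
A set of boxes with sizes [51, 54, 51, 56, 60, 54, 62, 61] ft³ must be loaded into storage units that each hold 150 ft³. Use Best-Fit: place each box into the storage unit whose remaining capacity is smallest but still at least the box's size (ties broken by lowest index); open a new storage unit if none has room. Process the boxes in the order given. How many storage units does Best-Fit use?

51 ft³ → storage unit 1 (remaining 99 ft³)
54 ft³ → storage unit 1 (remaining 45 ft³)
51 ft³ → storage unit 2 (remaining 99 ft³)
56 ft³ → storage unit 2 (remaining 43 ft³)
60 ft³ → storage unit 3 (remaining 90 ft³)
54 ft³ → storage unit 3 (remaining 36 ft³)
62 ft³ → storage unit 4 (remaining 88 ft³)
61 ft³ → storage unit 4 (remaining 27 ft³)

4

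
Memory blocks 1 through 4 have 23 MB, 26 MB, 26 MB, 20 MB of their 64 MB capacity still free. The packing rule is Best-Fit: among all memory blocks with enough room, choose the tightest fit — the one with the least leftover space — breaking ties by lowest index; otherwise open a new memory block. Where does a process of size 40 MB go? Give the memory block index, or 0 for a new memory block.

0

No memory block has ≥ 40 MB free, so a new memory block is opened.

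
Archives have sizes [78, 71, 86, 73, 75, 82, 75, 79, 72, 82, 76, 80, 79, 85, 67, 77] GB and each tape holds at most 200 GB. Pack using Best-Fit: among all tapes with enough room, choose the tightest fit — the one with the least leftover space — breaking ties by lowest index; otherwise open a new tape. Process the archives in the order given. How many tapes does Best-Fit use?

78 GB → tape 1 (remaining 122 GB)
71 GB → tape 1 (remaining 51 GB)
86 GB → tape 2 (remaining 114 GB)
73 GB → tape 2 (remaining 41 GB)
75 GB → tape 3 (remaining 125 GB)
82 GB → tape 3 (remaining 43 GB)
75 GB → tape 4 (remaining 125 GB)
79 GB → tape 4 (remaining 46 GB)
72 GB → tape 5 (remaining 128 GB)
82 GB → tape 5 (remaining 46 GB)
76 GB → tape 6 (remaining 124 GB)
80 GB → tape 6 (remaining 44 GB)
79 GB → tape 7 (remaining 121 GB)
85 GB → tape 7 (remaining 36 GB)
67 GB → tape 8 (remaining 133 GB)
77 GB → tape 8 (remaining 56 GB)

8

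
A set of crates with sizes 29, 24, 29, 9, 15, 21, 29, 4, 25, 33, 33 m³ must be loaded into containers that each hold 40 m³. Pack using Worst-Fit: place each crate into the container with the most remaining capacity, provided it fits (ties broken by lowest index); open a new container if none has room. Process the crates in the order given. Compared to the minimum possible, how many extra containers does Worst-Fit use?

0

Worst-Fit: [29,4] [24,9] [29] [15,21] [29] [25] [33] [33] → 8 containers.
8 crates exceed 20 m³ (half the capacity), and no two of those can share a container, so at least 8 containers are needed.
So 8 is already optimal.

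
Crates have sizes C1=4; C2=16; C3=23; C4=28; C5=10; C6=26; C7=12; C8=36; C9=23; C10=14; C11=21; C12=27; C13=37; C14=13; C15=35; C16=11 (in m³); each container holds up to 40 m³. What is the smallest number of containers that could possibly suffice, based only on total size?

Total size = 4 + 16 + 23 + 28 + 10 + 26 + 12 + 36 + 23 + 14 + 21 + 27 + 37 + 13 + 35 + 11 = 336 m³.
⌈336 / 40⌉ = 9.

9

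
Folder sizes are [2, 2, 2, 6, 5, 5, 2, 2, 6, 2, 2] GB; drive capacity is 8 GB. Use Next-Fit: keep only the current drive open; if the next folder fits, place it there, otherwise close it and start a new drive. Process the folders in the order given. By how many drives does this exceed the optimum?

Next-Fit: [2,2,2] [6] [5] [5,2] [2,6] [2,2] → 6 drives.
Total size 36 GB; any packing needs at least ⌈36/8⌉ = 5 drives.
An optimal packing achieves that bound: [6,2] [6,2] [5,2] [5,2] [2,2,2] → 5 drives.
Excess: 6 − 5 = 1.

1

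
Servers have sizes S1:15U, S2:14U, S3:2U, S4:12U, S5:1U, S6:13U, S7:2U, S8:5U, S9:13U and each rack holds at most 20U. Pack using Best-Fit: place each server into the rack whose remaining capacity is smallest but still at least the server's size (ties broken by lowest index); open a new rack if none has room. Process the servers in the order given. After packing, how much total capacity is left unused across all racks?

S1 (15U) → rack 1 (remaining 5U)
S2 (14U) → rack 2 (remaining 6U)
S3 (2U) → rack 1 (remaining 3U)
S4 (12U) → rack 3 (remaining 8U)
S5 (1U) → rack 1 (remaining 2U)
S6 (13U) → rack 4 (remaining 7U)
S7 (2U) → rack 1 (remaining 0U)
S8 (5U) → rack 2 (remaining 1U)
S9 (13U) → rack 5 (remaining 7U)
5 racks × 20U = 100U; used 77U; unused 23U.

23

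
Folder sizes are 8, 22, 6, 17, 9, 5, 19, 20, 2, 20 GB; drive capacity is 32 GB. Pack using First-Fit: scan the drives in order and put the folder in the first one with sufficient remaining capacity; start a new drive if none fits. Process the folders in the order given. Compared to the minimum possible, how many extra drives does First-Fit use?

First-Fit: [8,22,2] [6,17,9] [5,19] [20] [20] → 5 drives.
5 folders exceed 16 GB (half the capacity), and no two of those can share a drive, so at least 5 drives are needed.
So 5 is already optimal.

0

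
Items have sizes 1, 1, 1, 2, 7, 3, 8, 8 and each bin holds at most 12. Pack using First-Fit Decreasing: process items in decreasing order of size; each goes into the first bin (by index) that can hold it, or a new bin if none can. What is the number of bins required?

Sorted descending: 8, 8, 7, 3, 2, 1, 1, 1.
bin 1: place 8, 4 left
bin 2: place 8, 4 left
bin 3: place 7, 5 left
bin 1: place 3, 1 left
bin 2: place 2, 2 left
bin 1: place 1, 0 left
bin 2: place 1, 1 left
bin 2: place 1, 0 left

3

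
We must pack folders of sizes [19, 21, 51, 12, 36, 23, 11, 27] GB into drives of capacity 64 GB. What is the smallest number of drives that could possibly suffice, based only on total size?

4

Total size = 19 + 21 + 51 + 12 + 36 + 23 + 11 + 27 = 200 GB.
⌈200 / 64⌉ = 4.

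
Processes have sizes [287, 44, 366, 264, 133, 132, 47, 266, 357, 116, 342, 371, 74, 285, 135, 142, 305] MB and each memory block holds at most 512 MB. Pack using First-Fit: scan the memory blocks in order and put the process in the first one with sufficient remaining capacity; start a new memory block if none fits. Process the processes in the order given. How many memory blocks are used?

memory block 1: place 287 MB, 225 MB left
memory block 1: place 44 MB, 181 MB left
memory block 2: place 366 MB, 146 MB left
memory block 3: place 264 MB, 248 MB left
memory block 1: place 133 MB, 48 MB left
memory block 2: place 132 MB, 14 MB left
memory block 1: place 47 MB, 1 MB left
memory block 4: place 266 MB, 246 MB left
memory block 5: place 357 MB, 155 MB left
memory block 3: place 116 MB, 132 MB left
memory block 6: place 342 MB, 170 MB left
memory block 7: place 371 MB, 141 MB left
memory block 3: place 74 MB, 58 MB left
memory block 8: place 285 MB, 227 MB left
memory block 4: place 135 MB, 111 MB left
memory block 5: place 142 MB, 13 MB left
memory block 9: place 305 MB, 207 MB left

9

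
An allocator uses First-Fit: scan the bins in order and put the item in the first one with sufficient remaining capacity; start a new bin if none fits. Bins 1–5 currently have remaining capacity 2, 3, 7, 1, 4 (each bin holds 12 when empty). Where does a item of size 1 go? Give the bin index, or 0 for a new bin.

Bins with room: bin 1 (2), bin 2 (3), bin 3 (7), bin 4 (1), bin 5 (4).
The first with room is bin 1.

1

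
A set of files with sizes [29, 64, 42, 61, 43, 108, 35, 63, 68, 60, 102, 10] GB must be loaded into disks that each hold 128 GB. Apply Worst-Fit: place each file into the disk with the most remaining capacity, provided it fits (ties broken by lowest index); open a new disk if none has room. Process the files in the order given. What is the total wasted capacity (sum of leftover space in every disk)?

disk 1: place 29 GB, 99 GB left
disk 1: place 64 GB, 35 GB left
disk 2: place 42 GB, 86 GB left
disk 2: place 61 GB, 25 GB left
disk 3: place 43 GB, 85 GB left
disk 4: place 108 GB, 20 GB left
disk 3: place 35 GB, 50 GB left
disk 5: place 63 GB, 65 GB left
disk 6: place 68 GB, 60 GB left
disk 5: place 60 GB, 5 GB left
disk 7: place 102 GB, 26 GB left
disk 6: place 10 GB, 50 GB left
7 disks × 128 GB = 896 GB; used 685 GB; unused 211 GB.

211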